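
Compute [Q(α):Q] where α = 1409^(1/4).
[Q(α):Q] = 4

α is a root of x^4 - 1409. By Eisenstein's criterion at the prime p = 1409 (which divides the constant term 1409 but p^2 = 1985281 does not, since 1409 is squarefree), x^4 - 1409 is irreducible over Q. Hence [Q(α):Q] = 4.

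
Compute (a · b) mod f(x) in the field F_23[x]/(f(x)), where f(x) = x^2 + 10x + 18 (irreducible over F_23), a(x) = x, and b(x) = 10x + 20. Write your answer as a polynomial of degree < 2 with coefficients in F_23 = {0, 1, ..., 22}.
a · b ≡ 12x + 4 (mod f(x))

Multiply in F_23[x]: a(x)·b(x) = (x)·(10x + 20) = 10x^2 + 20x. This has degree ≥ 2, so divide by f(x) over F_23: 10x^2 + 20x = (10)·(x^2 + 10x + 18) + (12x + 4). Hence a·b ≡ 12x + 4 (mod f). (F_23[x]/(f) is a field with 23^2 = 529 elements since f is irreducible of degree 2.)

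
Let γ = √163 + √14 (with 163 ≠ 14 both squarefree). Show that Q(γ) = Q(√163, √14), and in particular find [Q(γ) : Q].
[Q(γ) : Q] = 4 (equivalently, Q(γ) = Q(√163, √14))

Obviously Q(γ) ⊆ Q(√163, √14), and [Q(√163, √14):Q] = 4 (since 163, 14 are distinct squarefree integers > 1 with 2282 not a perfect square). To show equality we compute the minimal polynomial of γ. From γ = √163 + √14: γ^2 = 163 + 2√(2282) + 14 = 177 + 2√(2282), so γ^2 - 177 = 2√(2282); squaring, (γ^2 - 177)^2 = 4·2282, i.e. γ^4 - 354γ^2 + 31329 - 9128 = 0, i.e. γ^4 - 354γ^2 + 22201 = 0. So γ is a root of x^4 - 354x^2 + 22201. This polynomial is irreducible over Q: it has no rational root (each ±√163 ± √14 is irrational), and any factorization into two quadratics over Q would force √(2282) ∈ Q (pairing opposite roots) or √163, √14 ∈ Q (other pairings), all impossible. Hence [Q(γ):Q] = 4 = [Q(√163, √14):Q], so Q(γ) = Q(√163, √14).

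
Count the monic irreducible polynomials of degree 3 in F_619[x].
There are 79058680 monic irreducible polynomials of degree 3 over F_619

Each element of F_{619^3} that lies in no proper subfield is a root of exactly one monic irreducible of degree 3 over F_619, and each such polynomial has 3 distinct roots in F_{619^3}. By Möbius inversion the count is N_619(3) = (1/3) Σ_{d|3} μ(3/d) · 619^d = (1/3)(μ(3)·619^1 + μ(1)·619^3) = 237176040/3 = 79058680.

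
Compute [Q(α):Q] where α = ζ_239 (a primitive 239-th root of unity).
[Q(α):Q] = 238

The minimal polynomial of ζ_239 over Q is the 239-th cyclotomic polynomial Φ_239(x), which is irreducible over Q and has degree φ(239) = 238. Hence [Q(α):Q] = φ(239) = 238.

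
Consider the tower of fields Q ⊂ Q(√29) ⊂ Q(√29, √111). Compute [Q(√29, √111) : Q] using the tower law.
[Q(√29, √111) : Q] = 4

[Q(√29):Q] = 2 (min poly x^2 - 29, irreducible since 29 is squarefree > 1). For the top step, suppose √111 ∈ Q(√29), say √111 = c + d√29 with c, d ∈ Q. Squaring: 111 = c^2 + 29d^2 + 2cd√29. Since √29 ∉ Q this forces 2cd = 0. If d = 0 then √111 = c ∈ Q, contradicting 111 squarefree > 1. If c = 0 then 111 = 29d^2, so 29·111 = (29d)^2 is a perfect square in Q — but 29·111 = 3219 is not a perfect square (since 29 and 111 are distinct squarefree integers). Contradiction. Hence √111 ∉ Q(√29), so x^2 - 111 stays irreducible over Q(√29) and [Q(√29, √111) : Q(√29)] = 2. By the tower law, [Q(√29, √111) : Q] = 2 · 2 = 4.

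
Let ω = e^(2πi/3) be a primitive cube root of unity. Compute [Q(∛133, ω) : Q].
[Q(∛133, ω) : Q] = 6

[Q(∛133):Q] = 3 (min poly x^3 - 133, irreducible since 133 is not a perfect cube). [Q(ω):Q] = 2 (min poly x^2 + x + 1). Since Q(∛133) ⊂ R and ω ∉ R, we have ω ∉ Q(∛133), so x^2 + x + 1 remains irreducible over Q(∛133) and [Q(∛133, ω) : Q(∛133)] = 2. By the tower law, [Q(∛133, ω) : Q] = 3 · 2 = 6. (In fact Q(∛133, ω) is the splitting field of x^3 - 133 over Q.)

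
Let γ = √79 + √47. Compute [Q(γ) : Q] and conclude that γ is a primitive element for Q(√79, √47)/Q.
[Q(γ) : Q] = 4 (equivalently, Q(γ) = Q(√79, √47))

Obviously Q(γ) ⊆ Q(√79, √47), and [Q(√79, √47):Q] = 4 (since 79, 47 are distinct squarefree integers > 1 with 3713 not a perfect square). To show equality we compute the minimal polynomial of γ. From γ = √79 + √47: γ^2 = 79 + 2√(3713) + 47 = 126 + 2√(3713), so γ^2 - 126 = 2√(3713); squaring, (γ^2 - 126)^2 = 4·3713, i.e. γ^4 - 252γ^2 + 15876 - 14852 = 0, i.e. γ^4 - 252γ^2 + 1024 = 0. So γ is a root of x^4 - 252x^2 + 1024. This polynomial is irreducible over Q: it has no rational root (each ±√79 ± √47 is irrational), and any factorization into two quadratics over Q would force √(3713) ∈ Q (pairing opposite roots) or √79, √47 ∈ Q (other pairings), all impossible. Hence [Q(γ):Q] = 4 = [Q(√79, √47):Q], so Q(γ) = Q(√79, √47).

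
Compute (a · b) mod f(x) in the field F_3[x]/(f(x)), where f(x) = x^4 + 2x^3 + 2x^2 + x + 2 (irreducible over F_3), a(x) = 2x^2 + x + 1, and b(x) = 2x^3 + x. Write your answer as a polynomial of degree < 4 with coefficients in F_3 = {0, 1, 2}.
a · b ≡ 2x^3 + 2x (mod f(x))

Multiply in F_3[x]: a(x)·b(x) = (2x^2 + x + 1)·(2x^3 + x) = x^5 + 2x^4 + x^3 + x^2 + x. This has degree ≥ 4, so divide by f(x) over F_3: x^5 + 2x^4 + x^3 + x^2 + x = (x)·(x^4 + 2x^3 + 2x^2 + x + 2) + (2x^3 + 2x). Hence a·b ≡ 2x^3 + 2x (mod f). (F_3[x]/(f) is a field with 3^4 = 81 elements since f is irreducible of degree 4.)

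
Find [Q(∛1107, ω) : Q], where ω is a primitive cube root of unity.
[Q(∛1107, ω) : Q] = 6

[Q(∛1107):Q] = 3 (min poly x^3 - 1107, irreducible since 1107 is not a perfect cube). [Q(ω):Q] = 2 (min poly x^2 + x + 1). Since Q(∛1107) ⊂ R and ω ∉ R, we have ω ∉ Q(∛1107), so x^2 + x + 1 remains irreducible over Q(∛1107) and [Q(∛1107, ω) : Q(∛1107)] = 2. By the tower law, [Q(∛1107, ω) : Q] = 3 · 2 = 6. (In fact Q(∛1107, ω) is the splitting field of x^3 - 1107 over Q.)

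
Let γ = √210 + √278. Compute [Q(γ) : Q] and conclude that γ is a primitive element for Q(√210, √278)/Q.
[Q(γ) : Q] = 4 (equivalently, Q(γ) = Q(√210, √278))

Obviously Q(γ) ⊆ Q(√210, √278), and [Q(√210, √278):Q] = 4 (since 210, 278 are distinct squarefree integers > 1 with 58380 not a perfect square). To show equality we compute the minimal polynomial of γ. From γ = √210 + √278: γ^2 = 210 + 2√(58380) + 278 = 488 + 2√(58380), so γ^2 - 488 = 2√(58380); squaring, (γ^2 - 488)^2 = 4·58380, i.e. γ^4 - 976γ^2 + 238144 - 233520 = 0, i.e. γ^4 - 976γ^2 + 4624 = 0. So γ is a root of x^4 - 976x^2 + 4624. This polynomial is irreducible over Q: it has no rational root (each ±√210 ± √278 is irrational), and any factorization into two quadratics over Q would force √(58380) ∈ Q (pairing opposite roots) or √210, √278 ∈ Q (other pairings), all impossible. Hence [Q(γ):Q] = 4 = [Q(√210, √278):Q], so Q(γ) = Q(√210, √278).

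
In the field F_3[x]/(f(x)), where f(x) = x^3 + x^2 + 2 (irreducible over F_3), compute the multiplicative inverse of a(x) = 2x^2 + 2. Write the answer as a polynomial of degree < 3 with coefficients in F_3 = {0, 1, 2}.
a(x)^(-1) ≡ 2x^2 + x (mod f(x))

Since f is irreducible over F_3, F_3[x]/(f) is a field and a(x) ≠ 0 has an inverse. Apply the extended Euclidean algorithm to f(x) and a(x) in F_3[x]: f(x) = (2x + 2)·a(x) + (2x + 1);  a(x) = (x + 1)·(2x + 1) + (1). The last nonzero remainder is the constant 1 = gcd(f, a) in F_3. Back-substituting through the division chain expresses 1 = s(x)·a(x) + t(x)·f(x) with s(x) ≡ 2x^2 + x (mod f), so a(x)^(-1) ≡ s(x) = 2x^2 + x (mod f). Check: (2x^2 + 2)·(2x^2 + x) = x^4 + 2x^3 + x^2 + 2x ≡ 1 (mod x^3 + x^2 + 2).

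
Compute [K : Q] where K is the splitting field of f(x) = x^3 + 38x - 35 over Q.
[K : Q] = 6

By the rational root test, any rational root of the monic integer polynomial f(x) = x^3 + 38x - 35 must be an integer dividing the constant term -35, i.e. one of ±{1, 5, 7, 35}. Evaluating: f(1) = 4, f(-1) = -74, f(5) = 280, f(-5) = -350, f(7) = 574, f(-7) = -644, f(35) = 44170, f(-35) = -44240; none is 0, so f has no rational root and is therefore irreducible over Q (a cubic with no linear factor over a field is irreducible). For an irreducible cubic, the Galois group is A_3 or S_3 according as the discriminant disc(f) = -4a^3 - 27b^2 = -4·(38)^3 - 27·(-35)^2 = -252563 is or is not a square in Q. Here disc(f) = -252563 is not a perfect square in Q, so the Galois group of f over Q is not contained in A_3 and must be all of S_3. The splitting field has degree |S_3| = 6 over Q, so [K : Q] = 6.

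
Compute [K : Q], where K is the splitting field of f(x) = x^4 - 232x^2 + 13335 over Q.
[K : Q] = 4

Solving the quadratic in x^2: x^2 = (232 ± √(232^2 - 4·13335))/2 = (232 ± √484)/2 = (232 ± 22)/2, giving x^2 = 105 or x^2 = 127. So f(x) = (x^2 - 105)(x^2 - 127) and the roots of f are ±√105, ±√127. Hence the splitting field is K = Q(√105, √127). Since 105 and 127 are distinct squarefree integers > 1, their product 13335 is not a perfect square, so √127 ∉ Q(√105). By the tower law [K:Q] = [Q(√105,√127):Q(√105)] · [Q(√105):Q] = 2 · 2 = 4.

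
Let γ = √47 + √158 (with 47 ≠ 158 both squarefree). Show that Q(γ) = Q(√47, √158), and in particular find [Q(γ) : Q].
[Q(γ) : Q] = 4 (equivalently, Q(γ) = Q(√47, √158))

Obviously Q(γ) ⊆ Q(√47, √158), and [Q(√47, √158):Q] = 4 (since 47, 158 are distinct squarefree integers > 1 with 7426 not a perfect square). To show equality we compute the minimal polynomial of γ. From γ = √47 + √158: γ^2 = 47 + 2√(7426) + 158 = 205 + 2√(7426), so γ^2 - 205 = 2√(7426); squaring, (γ^2 - 205)^2 = 4·7426, i.e. γ^4 - 410γ^2 + 42025 - 29704 = 0, i.e. γ^4 - 410γ^2 + 12321 = 0. So γ is a root of x^4 - 410x^2 + 12321. This polynomial is irreducible over Q: it has no rational root (each ±√47 ± √158 is irrational), and any factorization into two quadratics over Q would force √(7426) ∈ Q (pairing opposite roots) or √47, √158 ∈ Q (other pairings), all impossible. Hence [Q(γ):Q] = 4 = [Q(√47, √158):Q], so Q(γ) = Q(√47, √158).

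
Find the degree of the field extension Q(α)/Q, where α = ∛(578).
[Q(α):Q] = 3

The minimal polynomial of α is x^3 - 578, irreducible over Q since 578 is not a perfect cube (so x^3 - 578 has no rational root). Hence [Q(α):Q] = deg(m_α) = 3.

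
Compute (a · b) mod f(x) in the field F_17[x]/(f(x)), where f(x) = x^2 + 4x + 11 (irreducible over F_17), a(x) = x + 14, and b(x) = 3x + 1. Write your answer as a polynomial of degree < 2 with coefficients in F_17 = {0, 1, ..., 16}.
a · b ≡ 14x + 15 (mod f(x))

Multiply in F_17[x]: a(x)·b(x) = (x + 14)·(3x + 1) = 3x^2 + 9x + 14. This has degree ≥ 2, so divide by f(x) over F_17: 3x^2 + 9x + 14 = (3)·(x^2 + 4x + 11) + (14x + 15). Hence a·b ≡ 14x + 15 (mod f). (F_17[x]/(f) is a field with 17^2 = 289 elements since f is irreducible of degree 2.)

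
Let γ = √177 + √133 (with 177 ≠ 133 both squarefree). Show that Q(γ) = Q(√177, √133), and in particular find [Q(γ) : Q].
[Q(γ) : Q] = 4 (equivalently, Q(γ) = Q(√177, √133))

Obviously Q(γ) ⊆ Q(√177, √133), and [Q(√177, √133):Q] = 4 (since 177, 133 are distinct squarefree integers > 1 with 23541 not a perfect square). To show equality we compute the minimal polynomial of γ. From γ = √177 + √133: γ^2 = 177 + 2√(23541) + 133 = 310 + 2√(23541), so γ^2 - 310 = 2√(23541); squaring, (γ^2 - 310)^2 = 4·23541, i.e. γ^4 - 620γ^2 + 96100 - 94164 = 0, i.e. γ^4 - 620γ^2 + 1936 = 0. So γ is a root of x^4 - 620x^2 + 1936. This polynomial is irreducible over Q: it has no rational root (each ±√177 ± √133 is irrational), and any factorization into two quadratics over Q would force √(23541) ∈ Q (pairing opposite roots) or √177, √133 ∈ Q (other pairings), all impossible. Hence [Q(γ):Q] = 4 = [Q(√177, √133):Q], so Q(γ) = Q(√177, √133).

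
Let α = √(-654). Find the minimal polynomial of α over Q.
m_α(x) = x^2 + 654

α satisfies α^2 + 654 = 0, so x^2 + 654 annihilates α. Since d = -654 is squarefree and ≠ 1, it is not a perfect square in Q, so x^2 + 654 has no rational root and is therefore irreducible over Q (a degree-2 polynomial over a field is irreducible iff it has no root). Hence m_α(x) = x^2 + 654.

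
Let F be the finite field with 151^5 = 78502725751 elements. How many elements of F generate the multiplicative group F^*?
There are φ(78502725750) = 20934060000 primitive elements

F_q^* is cyclic of order q - 1 = 78502725750. A cyclic group of order m has exactly φ(m) generators. Here m = 78502725750 = 2 · 3 · 5^3 · 104670301, so the number of primitive elements is φ(78502725750) = 20934060000.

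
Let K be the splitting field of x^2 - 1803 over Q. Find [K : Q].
[K : Q] = 2

f(x) = x^2 - 1803 factors as (x - √1803)(x + √1803). The splitting field is K = Q(√1803). Since 1803 is squarefree and > 1, it is not a perfect square, so x^2 - 1803 is irreducible over Q and [Q(√1803) : Q] = 2. Hence [K : Q] = 2.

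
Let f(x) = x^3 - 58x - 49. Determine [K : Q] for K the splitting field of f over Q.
[K : Q] = 6

By the rational root test, any rational root of the monic integer polynomial f(x) = x^3 - 58x - 49 must be an integer dividing the constant term -49, i.e. one of ±{1, 7, 49}. Evaluating: f(1) = -106, f(-1) = 8, f(7) = -112, f(-7) = 14, f(49) = 114758, f(-49) = -114856; none is 0, so f has no rational root and is therefore irreducible over Q (a cubic with no linear factor over a field is irreducible). For an irreducible cubic, the Galois group is A_3 or S_3 according as the discriminant disc(f) = -4a^3 - 27b^2 = -4·(-58)^3 - 27·(-49)^2 = 715621 is or is not a square in Q. Here disc(f) = 715621 is not a perfect square in Q, so the Galois group of f over Q is not contained in A_3 and must be all of S_3. The splitting field has degree |S_3| = 6 over Q, so [K : Q] = 6.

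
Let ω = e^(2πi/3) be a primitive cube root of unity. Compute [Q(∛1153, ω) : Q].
[Q(∛1153, ω) : Q] = 6

[Q(∛1153):Q] = 3 (min poly x^3 - 1153, irreducible since 1153 is not a perfect cube). [Q(ω):Q] = 2 (min poly x^2 + x + 1). Since Q(∛1153) ⊂ R and ω ∉ R, we have ω ∉ Q(∛1153), so x^2 + x + 1 remains irreducible over Q(∛1153) and [Q(∛1153, ω) : Q(∛1153)] = 2. By the tower law, [Q(∛1153, ω) : Q] = 3 · 2 = 6. (In fact Q(∛1153, ω) is the splitting field of x^3 - 1153 over Q.)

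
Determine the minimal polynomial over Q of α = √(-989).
m_α(x) = x^2 + 989

α satisfies α^2 + 989 = 0, so x^2 + 989 annihilates α. Since d = -989 is squarefree and ≠ 1, it is not a perfect square in Q, so x^2 + 989 has no rational root and is therefore irreducible over Q (a degree-2 polynomial over a field is irreducible iff it has no root). Hence m_α(x) = x^2 + 989.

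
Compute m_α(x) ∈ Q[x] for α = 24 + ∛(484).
m_α(x) = x^3 - 72x^2 + 1728x - 14308

Set β = α - 24 = ∛(484), so β^3 = 484. Then (α - 24)^3 - 484 = 0, i.e. α is a root of g(x) = (x - 24)^3 - 484 = x^3 - 72x^2 + 1728x - 14308. Since g(x) = h(x - 24) where h(x) = x^3 - 484, and h is irreducible over Q (because 484 is not a perfect cube, so h has no rational root, and a monic cubic with no rational root is irreducible), g is also irreducible (irreducibility is preserved under the substitution x → x - 24). Hence m_α(x) = x^3 - 72x^2 + 1728x - 14308.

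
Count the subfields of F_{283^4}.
F_{283^4} has 3 subfields

The subfields of F_{p^n} are exactly the fields F_{p^d} for d | n (each is the fixed field of the unique index-d subgroup of Gal(F_{p^n}/F_p) ≅ Z/nZ). The divisors of n = 4 are {1, 2, 4}, giving 3 subfields: F_{283^1}, F_{283^2}, F_{283^4}.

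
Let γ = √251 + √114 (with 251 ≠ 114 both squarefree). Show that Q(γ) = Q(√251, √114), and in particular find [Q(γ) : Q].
[Q(γ) : Q] = 4 (equivalently, Q(γ) = Q(√251, √114))

Obviously Q(γ) ⊆ Q(√251, √114), and [Q(√251, √114):Q] = 4 (since 251, 114 are distinct squarefree integers > 1 with 28614 not a perfect square). To show equality we compute the minimal polynomial of γ. From γ = √251 + √114: γ^2 = 251 + 2√(28614) + 114 = 365 + 2√(28614), so γ^2 - 365 = 2√(28614); squaring, (γ^2 - 365)^2 = 4·28614, i.e. γ^4 - 730γ^2 + 133225 - 114456 = 0, i.e. γ^4 - 730γ^2 + 18769 = 0. So γ is a root of x^4 - 730x^2 + 18769. This polynomial is irreducible over Q: it has no rational root (each ±√251 ± √114 is irrational), and any factorization into two quadratics over Q would force √(28614) ∈ Q (pairing opposite roots) or √251, √114 ∈ Q (other pairings), all impossible. Hence [Q(γ):Q] = 4 = [Q(√251, √114):Q], so Q(γ) = Q(√251, √114).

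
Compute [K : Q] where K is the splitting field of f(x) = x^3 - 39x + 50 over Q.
[K : Q] = 6

By the rational root test, any rational root of the monic integer polynomial f(x) = x^3 - 39x + 50 must be an integer dividing the constant term 50, i.e. one of ±{1, 2, 5, 10, 25, 50}. Evaluating: f(1) = 12, f(-1) = 88, f(2) = -20, f(-2) = 120, f(5) = -20, f(-5) = 120, f(10) = 660, f(-10) = -560, f(25) = 14700, f(-25) = -14600, f(50) = 123100, f(-50) = -123000; none is 0, so f has no rational root and is therefore irreducible over Q (a cubic with no linear factor over a field is irreducible). For an irreducible cubic, the Galois group is A_3 or S_3 according as the discriminant disc(f) = -4a^3 - 27b^2 = -4·(-39)^3 - 27·(50)^2 = 169776 is or is not a square in Q. Here disc(f) = 169776 is not a perfect square in Q, so the Galois group of f over Q is not contained in A_3 and must be all of S_3. The splitting field has degree |S_3| = 6 over Q, so [K : Q] = 6.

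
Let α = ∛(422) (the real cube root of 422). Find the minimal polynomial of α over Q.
m_α(x) = x^3 - 422

α satisfies α^3 = 422, so x^3 - 422 annihilates α. By the rational root test, a rational root p/q (in lowest terms) of x^3 - 422 would satisfy p^3 = 422 q^3, forcing q = 1 and p^3 = 422; but 422 is not a perfect cube, contradiction. A monic cubic over Q with no rational root is irreducible (any nontrivial factorization would include a linear factor). Hence x^3 - 422 is the minimal polynomial of α, and in particular [Q(α):Q] = 3.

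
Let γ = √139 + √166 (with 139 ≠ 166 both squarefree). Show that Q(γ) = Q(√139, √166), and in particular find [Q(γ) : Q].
[Q(γ) : Q] = 4 (equivalently, Q(γ) = Q(√139, √166))

Obviously Q(γ) ⊆ Q(√139, √166), and [Q(√139, √166):Q] = 4 (since 139, 166 are distinct squarefree integers > 1 with 23074 not a perfect square). To show equality we compute the minimal polynomial of γ. From γ = √139 + √166: γ^2 = 139 + 2√(23074) + 166 = 305 + 2√(23074), so γ^2 - 305 = 2√(23074); squaring, (γ^2 - 305)^2 = 4·23074, i.e. γ^4 - 610γ^2 + 93025 - 92296 = 0, i.e. γ^4 - 610γ^2 + 729 = 0. So γ is a root of x^4 - 610x^2 + 729. This polynomial is irreducible over Q: it has no rational root (each ±√139 ± √166 is irrational), and any factorization into two quadratics over Q would force √(23074) ∈ Q (pairing opposite roots) or √139, √166 ∈ Q (other pairings), all impossible. Hence [Q(γ):Q] = 4 = [Q(√139, √166):Q], so Q(γ) = Q(√139, √166).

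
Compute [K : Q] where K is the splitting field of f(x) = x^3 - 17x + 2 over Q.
[K : Q] = 6

By the rational root test, any rational root of the monic integer polynomial f(x) = x^3 - 17x + 2 must be an integer dividing the constant term 2, i.e. one of ±{1, 2}. Evaluating: f(1) = -14, f(-1) = 18, f(2) = -24, f(-2) = 28; none is 0, so f has no rational root and is therefore irreducible over Q (a cubic with no linear factor over a field is irreducible). For an irreducible cubic, the Galois group is A_3 or S_3 according as the discriminant disc(f) = -4a^3 - 27b^2 = -4·(-17)^3 - 27·(2)^2 = 19544 is or is not a square in Q. Here disc(f) = 19544 is not a perfect square in Q, so the Galois group of f over Q is not contained in A_3 and must be all of S_3. The splitting field has degree |S_3| = 6 over Q, so [K : Q] = 6.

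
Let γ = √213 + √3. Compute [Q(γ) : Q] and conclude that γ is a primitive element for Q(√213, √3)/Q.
[Q(γ) : Q] = 4 (equivalently, Q(γ) = Q(√213, √3))

Obviously Q(γ) ⊆ Q(√213, √3), and [Q(√213, √3):Q] = 4 (since 213, 3 are distinct squarefree integers > 1 with 639 not a perfect square). To show equality we compute the minimal polynomial of γ. From γ = √213 + √3: γ^2 = 213 + 2√(639) + 3 = 216 + 2√(639), so γ^2 - 216 = 2√(639); squaring, (γ^2 - 216)^2 = 4·639, i.e. γ^4 - 432γ^2 + 46656 - 2556 = 0, i.e. γ^4 - 432γ^2 + 44100 = 0. So γ is a root of x^4 - 432x^2 + 44100. This polynomial is irreducible over Q: it has no rational root (each ±√213 ± √3 is irrational), and any factorization into two quadratics over Q would force √(639) ∈ Q (pairing opposite roots) or √213, √3 ∈ Q (other pairings), all impossible. Hence [Q(γ):Q] = 4 = [Q(√213, √3):Q], so Q(γ) = Q(√213, √3).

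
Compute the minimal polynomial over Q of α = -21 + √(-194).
m_α(x) = x^2 + 42x + 635

From α + 21 = √(-194), squaring gives (α + 21)^2 = -194, i.e. α^2 + 42α + 441 = -194, so α^2 + 42α + 635 = 0. The discriminant of x^2 + 42x + 635 is (42)^2 - 4·(635) = 1764 - 2540 = -776, and 4·(-194) is not a perfect square in Q since -194 is squarefree and ≠ 1. Hence x^2 + 42x + 635 is irreducible over Q and is the minimal polynomial of α.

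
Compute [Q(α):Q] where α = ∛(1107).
[Q(α):Q] = 3

The minimal polynomial of α is x^3 - 1107, irreducible over Q since 1107 is not a perfect cube (so x^3 - 1107 has no rational root). Hence [Q(α):Q] = deg(m_α) = 3.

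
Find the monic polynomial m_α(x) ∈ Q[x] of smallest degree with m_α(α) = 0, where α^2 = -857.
m_α(x) = x^2 + 857

α satisfies α^2 + 857 = 0, so x^2 + 857 annihilates α. Since d = -857 is squarefree and ≠ 1, it is not a perfect square in Q, so x^2 + 857 has no rational root and is therefore irreducible over Q (a degree-2 polynomial over a field is irreducible iff it has no root). Hence m_α(x) = x^2 + 857.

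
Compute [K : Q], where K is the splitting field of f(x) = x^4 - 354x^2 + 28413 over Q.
[K : Q] = 4

Solving the quadratic in x^2: x^2 = (354 ± √(354^2 - 4·28413))/2 = (354 ± √11664)/2 = (354 ± 108)/2, giving x^2 = 123 or x^2 = 231. So f(x) = (x^2 - 123)(x^2 - 231) and the roots of f are ±√123, ±√231. Hence the splitting field is K = Q(√123, √231). Since 123 and 231 are distinct squarefree integers > 1, their product 28413 is not a perfect square, so √231 ∉ Q(√123). By the tower law [K:Q] = [Q(√123,√231):Q(√123)] · [Q(√123):Q] = 2 · 2 = 4.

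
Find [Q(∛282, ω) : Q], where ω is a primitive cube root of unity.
[Q(∛282, ω) : Q] = 6

[Q(∛282):Q] = 3 (min poly x^3 - 282, irreducible since 282 is not a perfect cube). [Q(ω):Q] = 2 (min poly x^2 + x + 1). Since Q(∛282) ⊂ R and ω ∉ R, we have ω ∉ Q(∛282), so x^2 + x + 1 remains irreducible over Q(∛282) and [Q(∛282, ω) : Q(∛282)] = 2. By the tower law, [Q(∛282, ω) : Q] = 3 · 2 = 6. (In fact Q(∛282, ω) is the splitting field of x^3 - 282 over Q.)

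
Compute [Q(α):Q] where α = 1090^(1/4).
[Q(α):Q] = 4

α is a root of x^4 - 1090. By Eisenstein's criterion at the prime p = 2 (which divides the constant term 1090 but p^2 = 4 does not, since 1090 is squarefree), x^4 - 1090 is irreducible over Q. Hence [Q(α):Q] = 4.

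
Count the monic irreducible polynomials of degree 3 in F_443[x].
There are 28979288 monic irreducible polynomials of degree 3 over F_443

Each element of F_{443^3} that lies in no proper subfield is a root of exactly one monic irreducible of degree 3 over F_443, and each such polynomial has 3 distinct roots in F_{443^3}. By Möbius inversion the count is N_443(3) = (1/3) Σ_{d|3} μ(3/d) · 443^d = (1/3)(μ(3)·443^1 + μ(1)·443^3) = 86937864/3 = 28979288.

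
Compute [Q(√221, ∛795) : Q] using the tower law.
[Q(√221, ∛795) : Q] = 6

Let L = Q(√221, ∛795). Since Q(√221) ⊂ L and [Q(√221):Q] = 2, the tower law gives 2 | [L:Q]. Likewise Q(∛795) ⊂ L with [Q(∛795):Q] = 3 (because 795 is not a perfect cube), so 3 | [L:Q]. As gcd(2,3) = 1, [L:Q] is divisible by 6. Conversely L is generated over Q by √221 and ∛795, so [L:Q] ≤ 2·3 = 6. Therefore [Q(√221, ∛795) : Q] = 6.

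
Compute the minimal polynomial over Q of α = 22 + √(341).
m_α(x) = x^2 - 44x + 143

From α - 22 = √(341), squaring gives (α - 22)^2 = 341, i.e. α^2 - 44α + 484 = 341, so α^2 - 44α + 143 = 0. The discriminant of x^2 - 44x + 143 is (-44)^2 - 4·(143) = 1936 - 572 = 1364, and 4·(341) is not a perfect square in Q since 341 is squarefree and ≠ 1. Hence x^2 - 44x + 143 is irreducible over Q and is the minimal polynomial of α.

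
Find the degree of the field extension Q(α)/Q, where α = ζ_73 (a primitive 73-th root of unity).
[Q(α):Q] = 72

The minimal polynomial of ζ_73 over Q is the 73-th cyclotomic polynomial Φ_73(x), which is irreducible over Q and has degree φ(73) = 72. Hence [Q(α):Q] = φ(73) = 72.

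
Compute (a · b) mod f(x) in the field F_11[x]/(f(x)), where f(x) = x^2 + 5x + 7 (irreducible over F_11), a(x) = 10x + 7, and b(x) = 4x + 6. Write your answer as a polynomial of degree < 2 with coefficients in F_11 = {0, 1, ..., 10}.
a · b ≡ 9x + 4 (mod f(x))

Multiply in F_11[x]: a(x)·b(x) = (10x + 7)·(4x + 6) = 7x^2 + 9. This has degree ≥ 2, so divide by f(x) over F_11: 7x^2 + 9 = (7)·(x^2 + 5x + 7) + (9x + 4). Hence a·b ≡ 9x + 4 (mod f). (F_11[x]/(f) is a field with 11^2 = 121 elements since f is irreducible of degree 2.)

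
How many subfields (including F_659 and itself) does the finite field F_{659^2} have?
F_{659^2} has 2 subfields

The subfields of F_{p^n} are exactly the fields F_{p^d} for d | n (each is the fixed field of the unique index-d subgroup of Gal(F_{p^n}/F_p) ≅ Z/nZ). The divisors of n = 2 are {1, 2}, giving 2 subfields: F_{659^1}, F_{659^2}.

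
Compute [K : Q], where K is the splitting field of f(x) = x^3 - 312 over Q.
[K : Q] = 6

The roots of x^3 - 312 are ∛312, ω∛312, ω^2∛312 where ω = e^(2πi/3) is a primitive cube root of unity, so K = Q(∛312, ω). Now [Q(∛312):Q] = 3 (since 312 is not a perfect cube, x^3 - 312 is irreducible) and [Q(ω):Q] = 2. Both 2 and 3 divide [K:Q], and [K:Q] ≤ 3·2 = 6, so [K:Q] = 6. (Equivalently: Q(∛312) ⊂ R but ω ∉ R, so [K : Q(∛312)] = 2.)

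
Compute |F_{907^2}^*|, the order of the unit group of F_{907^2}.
|F_{907^2}^*| = 822648

F_{907^2} has 907^2 = 822649 elements; its multiplicative group consists of all nonzero elements, so |F_{907^2}^*| = 822649 - 1 = 822648. (It is cyclic since any finite subgroup of the multiplicative group of a field is cyclic.)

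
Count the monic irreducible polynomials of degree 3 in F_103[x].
There are 364208 monic irreducible polynomials of degree 3 over F_103

Each element of F_{103^3} that lies in no proper subfield is a root of exactly one monic irreducible of degree 3 over F_103, and each such polynomial has 3 distinct roots in F_{103^3}. By Möbius inversion the count is N_103(3) = (1/3) Σ_{d|3} μ(3/d) · 103^d = (1/3)(μ(3)·103^1 + μ(1)·103^3) = 1092624/3 = 364208.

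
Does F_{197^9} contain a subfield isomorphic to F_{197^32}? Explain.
No: F_{197^32} is not a subfield of F_{197^9}

F_{p^m} embeds in F_{p^n} iff m | n. Here 32 ∤ 9 (since 9 = 0·32 + 9 with remainder 9 ≠ 0), so F_{197^32} is not a subfield of F_{197^9}. Equivalently: if it were, the tower law would give 32 = [F_{197^32}:F_197] dividing [F_{197^9}:F_197] = 9, contradiction.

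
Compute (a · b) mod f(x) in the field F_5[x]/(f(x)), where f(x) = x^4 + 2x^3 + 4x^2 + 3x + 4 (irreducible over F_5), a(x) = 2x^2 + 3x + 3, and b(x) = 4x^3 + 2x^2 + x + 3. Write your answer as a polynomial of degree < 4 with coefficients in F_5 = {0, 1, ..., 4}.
a · b ≡ 3x^3 + x^2 + 4 (mod f(x))

Multiply in F_5[x]: a(x)·b(x) = (2x^2 + 3x + 3)·(4x^3 + 2x^2 + x + 3) = 3x^5 + x^4 + 2x + 4. This has degree ≥ 4, so divide by f(x) over F_5: 3x^5 + x^4 + 2x + 4 = (3x)·(x^4 + 2x^3 + 4x^2 + 3x + 4) + (3x^3 + x^2 + 4). Hence a·b ≡ 3x^3 + x^2 + 4 (mod f). (F_5[x]/(f) is a field with 5^4 = 625 elements since f is irreducible of degree 4.)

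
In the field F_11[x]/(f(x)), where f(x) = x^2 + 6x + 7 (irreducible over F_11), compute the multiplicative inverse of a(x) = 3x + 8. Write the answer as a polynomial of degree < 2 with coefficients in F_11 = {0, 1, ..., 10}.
a(x)^(-1) ≡ 6x + 9 (mod f(x))

Since f is irreducible over F_11, F_11[x]/(f) is a field and a(x) ≠ 0 has an inverse. Apply the extended Euclidean algorithm to f(x) and a(x) in F_11[x]: f(x) = (4x + 6)·a(x) + (3). The last nonzero remainder is the constant 3 = gcd(f, a) in F_11. Back-substituting through the division chain expresses 3 = s(x)·a(x) + t(x)·f(x) with s(x) ≡ 7x + 5 (mod f), so (7x + 5)·a(x) ≡ 3 (mod f). Multiplying by 3^(-1) ≡ 4 in F_11 gives a(x)^(-1) ≡ 4·(7x + 5) ≡ 6x + 9 (mod f). Check: (3x + 8)·(6x + 9) = 7x^2 + 9x + 6 ≡ 1 (mod x^2 + 6x + 7).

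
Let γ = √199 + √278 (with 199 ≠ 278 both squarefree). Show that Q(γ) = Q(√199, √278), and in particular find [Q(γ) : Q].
[Q(γ) : Q] = 4 (equivalently, Q(γ) = Q(√199, √278))

Obviously Q(γ) ⊆ Q(√199, √278), and [Q(√199, √278):Q] = 4 (since 199, 278 are distinct squarefree integers > 1 with 55322 not a perfect square). To show equality we compute the minimal polynomial of γ. From γ = √199 + √278: γ^2 = 199 + 2√(55322) + 278 = 477 + 2√(55322), so γ^2 - 477 = 2√(55322); squaring, (γ^2 - 477)^2 = 4·55322, i.e. γ^4 - 954γ^2 + 227529 - 221288 = 0, i.e. γ^4 - 954γ^2 + 6241 = 0. So γ is a root of x^4 - 954x^2 + 6241. This polynomial is irreducible over Q: it has no rational root (each ±√199 ± √278 is irrational), and any factorization into two quadratics over Q would force √(55322) ∈ Q (pairing opposite roots) or √199, √278 ∈ Q (other pairings), all impossible. Hence [Q(γ):Q] = 4 = [Q(√199, √278):Q], so Q(γ) = Q(√199, √278).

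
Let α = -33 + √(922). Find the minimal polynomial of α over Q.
m_α(x) = x^2 + 66x + 167

From α + 33 = √(922), squaring gives (α + 33)^2 = 922, i.e. α^2 + 66α + 1089 = 922, so α^2 + 66α + 167 = 0. The discriminant of x^2 + 66x + 167 is (66)^2 - 4·(167) = 4356 - 668 = 3688, and 4·(922) is not a perfect square in Q since 922 is squarefree and ≠ 1. Hence x^2 + 66x + 167 is irreducible over Q and is the minimal polynomial of α.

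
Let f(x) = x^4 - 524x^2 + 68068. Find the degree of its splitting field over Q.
[K : Q] = 4

Solving the quadratic in x^2: x^2 = (524 ± √(524^2 - 4·68068))/2 = (524 ± √2304)/2 = (524 ± 48)/2, giving x^2 = 286 or x^2 = 238. So f(x) = (x^2 - 286)(x^2 - 238) and the roots of f are ±√286, ±√238. Hence the splitting field is K = Q(√286, √238). Since 286 and 238 are distinct squarefree integers > 1, their product 68068 is not a perfect square, so √238 ∉ Q(√286). By the tower law [K:Q] = [Q(√286,√238):Q(√286)] · [Q(√286):Q] = 2 · 2 = 4.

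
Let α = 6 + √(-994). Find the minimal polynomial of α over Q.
m_α(x) = x^2 - 12x + 1030

From α - 6 = √(-994), squaring gives (α - 6)^2 = -994, i.e. α^2 - 12α + 36 = -994, so α^2 - 12α + 1030 = 0. The discriminant of x^2 - 12x + 1030 is (-12)^2 - 4·(1030) = 144 - 4120 = -3976, and 4·(-994) is not a perfect square in Q since -994 is squarefree and ≠ 1. Hence x^2 - 12x + 1030 is irreducible over Q and is the minimal polynomial of α.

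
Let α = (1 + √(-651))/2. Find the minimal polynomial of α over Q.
m_α(x) = x^2 - x + 163

From 2α - 1 = √(-651), squaring gives (2α - 1)^2 = -651, i.e. 4α^2 - 4α + 1 = -651, so α^2 - α + (1 + 651)/4 = 0. Since -651 ≡ 1 (mod 4), (1 + 651)/4 = 163 ∈ Z. The polynomial x^2 - x + 163 has discriminant 1 - 4·(163) = -651, which is not a perfect square in Q (d = -651 is squarefree and ≠ 1), so x^2 - x + 163 is irreducible over Q. It is the minimal polynomial of α.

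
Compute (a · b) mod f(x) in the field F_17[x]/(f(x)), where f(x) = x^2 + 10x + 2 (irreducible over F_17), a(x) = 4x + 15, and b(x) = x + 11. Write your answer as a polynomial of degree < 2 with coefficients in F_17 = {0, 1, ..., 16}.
a · b ≡ 2x + 4 (mod f(x))

Multiply in F_17[x]: a(x)·b(x) = (4x + 15)·(x + 11) = 4x^2 + 8x + 12. This has degree ≥ 2, so divide by f(x) over F_17: 4x^2 + 8x + 12 = (4)·(x^2 + 10x + 2) + (2x + 4). Hence a·b ≡ 2x + 4 (mod f). (F_17[x]/(f) is a field with 17^2 = 289 elements since f is irreducible of degree 2.)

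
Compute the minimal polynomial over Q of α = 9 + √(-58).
m_α(x) = x^2 - 18x + 139

From α - 9 = √(-58), squaring gives (α - 9)^2 = -58, i.e. α^2 - 18α + 81 = -58, so α^2 - 18α + 139 = 0. The discriminant of x^2 - 18x + 139 is (-18)^2 - 4·(139) = 324 - 556 = -232, and 4·(-58) is not a perfect square in Q since -58 is squarefree and ≠ 1. Hence x^2 - 18x + 139 is irreducible over Q and is the minimal polynomial of α.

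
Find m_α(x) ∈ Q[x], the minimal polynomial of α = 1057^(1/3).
m_α(x) = x^3 - 1057

α satisfies α^3 = 1057, so x^3 - 1057 annihilates α. By the rational root test, a rational root p/q (in lowest terms) of x^3 - 1057 would satisfy p^3 = 1057 q^3, forcing q = 1 and p^3 = 1057; but 1057 is not a perfect cube, contradiction. A monic cubic over Q with no rational root is irreducible (any nontrivial factorization would include a linear factor). Hence x^3 - 1057 is the minimal polynomial of α, and in particular [Q(α):Q] = 3.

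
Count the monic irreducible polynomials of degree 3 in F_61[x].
There are 75640 monic irreducible polynomials of degree 3 over F_61

Each element of F_{61^3} that lies in no proper subfield is a root of exactly one monic irreducible of degree 3 over F_61, and each such polynomial has 3 distinct roots in F_{61^3}. By Möbius inversion the count is N_61(3) = (1/3) Σ_{d|3} μ(3/d) · 61^d = (1/3)(μ(3)·61^1 + μ(1)·61^3) = 226920/3 = 75640.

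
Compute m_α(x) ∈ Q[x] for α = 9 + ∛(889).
m_α(x) = x^3 - 27x^2 + 243x - 1618

Set β = α - 9 = ∛(889), so β^3 = 889. Then (α - 9)^3 - 889 = 0, i.e. α is a root of g(x) = (x - 9)^3 - 889 = x^3 - 27x^2 + 243x - 1618. Since g(x) = h(x - 9) where h(x) = x^3 - 889, and h is irreducible over Q (because 889 is not a perfect cube, so h has no rational root, and a monic cubic with no rational root is irreducible), g is also irreducible (irreducibility is preserved under the substitution x → x - 9). Hence m_α(x) = x^3 - 27x^2 + 243x - 1618.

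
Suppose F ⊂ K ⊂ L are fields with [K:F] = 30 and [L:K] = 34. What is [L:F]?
[L:F] = 1020

The tower law says that for any tower of field extensions F ⊂ K ⊂ L with finite degrees, [L:F] = [L:K] · [K:F]. Here this gives [L:F] = 34 · 30 = 1020.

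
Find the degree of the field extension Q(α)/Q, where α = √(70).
[Q(α):Q] = 2

[Q(α):Q] equals the degree of the minimal polynomial of α. Here α^2 = 70 and x^2 - 70 is irreducible (d = 70 is squarefree, ≠ 1, hence not a square), so deg(m_α) = 2. Thus [Q(α):Q] = 2.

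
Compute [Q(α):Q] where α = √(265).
[Q(α):Q] = 2

[Q(α):Q] equals the degree of the minimal polynomial of α. Here α^2 = 265 and x^2 - 265 is irreducible (d = 265 is squarefree, ≠ 1, hence not a square), so deg(m_α) = 2. Thus [Q(α):Q] = 2.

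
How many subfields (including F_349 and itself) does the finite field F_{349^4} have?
F_{349^4} has 3 subfields

The subfields of F_{p^n} are exactly the fields F_{p^d} for d | n (each is the fixed field of the unique index-d subgroup of Gal(F_{p^n}/F_p) ≅ Z/nZ). The divisors of n = 4 are {1, 2, 4}, giving 3 subfields: F_{349^1}, F_{349^2}, F_{349^4}.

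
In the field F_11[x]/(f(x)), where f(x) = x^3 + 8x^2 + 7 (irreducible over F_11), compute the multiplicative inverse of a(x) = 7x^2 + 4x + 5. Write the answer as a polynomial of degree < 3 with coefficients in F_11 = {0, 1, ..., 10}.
a(x)^(-1) ≡ x^2 + 3x + 3 (mod f(x))

Since f is irreducible over F_11, F_11[x]/(f) is a field and a(x) ≠ 0 has an inverse. Apply the extended Euclidean algorithm to f(x) and a(x) in F_11[x]: f(x) = (8x + 6)·a(x) + (2x + 10);  a(x) = (9x + 1)·(2x + 10) + (6). The last nonzero remainder is the constant 6 = gcd(f, a) in F_11. Back-substituting through the division chain expresses 6 = s(x)·a(x) + t(x)·f(x) with s(x) ≡ 6x^2 + 7x + 7 (mod f), so (6x^2 + 7x + 7)·a(x) ≡ 6 (mod f). Multiplying by 6^(-1) ≡ 2 in F_11 gives a(x)^(-1) ≡ 2·(6x^2 + 7x + 7) ≡ x^2 + 3x + 3 (mod f). Check: (7x^2 + 4x + 5)·(x^2 + 3x + 3) = 7x^4 + 3x^3 + 5x^2 + 5x + 4 ≡ 1 (mod x^3 + 8x^2 + 7).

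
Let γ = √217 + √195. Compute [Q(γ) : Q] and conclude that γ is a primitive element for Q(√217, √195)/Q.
[Q(γ) : Q] = 4 (equivalently, Q(γ) = Q(√217, √195))

Obviously Q(γ) ⊆ Q(√217, √195), and [Q(√217, √195):Q] = 4 (since 217, 195 are distinct squarefree integers > 1 with 42315 not a perfect square). To show equality we compute the minimal polynomial of γ. From γ = √217 + √195: γ^2 = 217 + 2√(42315) + 195 = 412 + 2√(42315), so γ^2 - 412 = 2√(42315); squaring, (γ^2 - 412)^2 = 4·42315, i.e. γ^4 - 824γ^2 + 169744 - 169260 = 0, i.e. γ^4 - 824γ^2 + 484 = 0. So γ is a root of x^4 - 824x^2 + 484. This polynomial is irreducible over Q: it has no rational root (each ±√217 ± √195 is irrational), and any factorization into two quadratics over Q would force √(42315) ∈ Q (pairing opposite roots) or √217, √195 ∈ Q (other pairings), all impossible. Hence [Q(γ):Q] = 4 = [Q(√217, √195):Q], so Q(γ) = Q(√217, √195).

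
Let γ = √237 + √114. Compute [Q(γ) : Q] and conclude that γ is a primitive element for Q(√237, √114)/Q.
[Q(γ) : Q] = 4 (equivalently, Q(γ) = Q(√237, √114))

Obviously Q(γ) ⊆ Q(√237, √114), and [Q(√237, √114):Q] = 4 (since 237, 114 are distinct squarefree integers > 1 with 27018 not a perfect square). To show equality we compute the minimal polynomial of γ. From γ = √237 + √114: γ^2 = 237 + 2√(27018) + 114 = 351 + 2√(27018), so γ^2 - 351 = 2√(27018); squaring, (γ^2 - 351)^2 = 4·27018, i.e. γ^4 - 702γ^2 + 123201 - 108072 = 0, i.e. γ^4 - 702γ^2 + 15129 = 0. So γ is a root of x^4 - 702x^2 + 15129. This polynomial is irreducible over Q: it has no rational root (each ±√237 ± √114 is irrational), and any factorization into two quadratics over Q would force √(27018) ∈ Q (pairing opposite roots) or √237, √114 ∈ Q (other pairings), all impossible. Hence [Q(γ):Q] = 4 = [Q(√237, √114):Q], so Q(γ) = Q(√237, √114).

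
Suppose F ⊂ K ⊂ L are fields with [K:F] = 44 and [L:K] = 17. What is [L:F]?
[L:F] = 748

The tower law says that for any tower of field extensions F ⊂ K ⊂ L with finite degrees, [L:F] = [L:K] · [K:F]. Here this gives [L:F] = 17 · 44 = 748.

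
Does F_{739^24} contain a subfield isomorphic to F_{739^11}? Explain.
No: F_{739^11} is not a subfield of F_{739^24}

F_{p^m} embeds in F_{p^n} iff m | n. Here 11 ∤ 24 (since 24 = 2·11 + 2 with remainder 2 ≠ 0), so F_{739^11} is not a subfield of F_{739^24}. Equivalently: if it were, the tower law would give 11 = [F_{739^11}:F_739] dividing [F_{739^24}:F_739] = 24, contradiction.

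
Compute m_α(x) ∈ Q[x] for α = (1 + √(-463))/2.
m_α(x) = x^2 - x + 116

From 2α - 1 = √(-463), squaring gives (2α - 1)^2 = -463, i.e. 4α^2 - 4α + 1 = -463, so α^2 - α + (1 + 463)/4 = 0. Since -463 ≡ 1 (mod 4), (1 + 463)/4 = 116 ∈ Z. The polynomial x^2 - x + 116 has discriminant 1 - 4·(116) = -463, which is not a perfect square in Q (d = -463 is squarefree and ≠ 1), so x^2 - x + 116 is irreducible over Q. It is the minimal polynomial of α.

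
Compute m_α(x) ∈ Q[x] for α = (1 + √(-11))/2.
m_α(x) = x^2 - x + 3

From 2α - 1 = √(-11), squaring gives (2α - 1)^2 = -11, i.e. 4α^2 - 4α + 1 = -11, so α^2 - α + (1 + 11)/4 = 0. Since -11 ≡ 1 (mod 4), (1 + 11)/4 = 3 ∈ Z. The polynomial x^2 - x + 3 has discriminant 1 - 4·(3) = -11, which is not a perfect square in Q (d = -11 is squarefree and ≠ 1), so x^2 - x + 3 is irreducible over Q. It is the minimal polynomial of α.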